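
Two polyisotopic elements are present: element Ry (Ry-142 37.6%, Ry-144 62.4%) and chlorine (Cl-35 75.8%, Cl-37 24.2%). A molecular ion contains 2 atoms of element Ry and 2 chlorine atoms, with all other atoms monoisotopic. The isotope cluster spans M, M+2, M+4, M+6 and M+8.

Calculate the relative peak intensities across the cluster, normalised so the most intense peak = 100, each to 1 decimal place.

Element Ry pattern (n=2): 0.141376 : 0.469248 : 0.389376
Chlorine pattern (n=2): 0.574564 : 0.366872 : 0.058564
Convolve the two distributions (both contribute in 2-u steps):
  M: 0.141376×0.574564 = 0.081230
  M+2: 0.141376×0.366872 + 0.469248×0.574564 = 0.321480
  M+4: 0.141376×0.058564 + 0.469248×0.366872 + 0.389376×0.574564 = 0.404155
  M+6: 0.469248×0.058564 + 0.389376×0.366872 = 0.170332
  M+8: 0.389376×0.058564 = 0.022803
Scale to base peak (0.404155) = 100: 20.1 : 79.5 : 100.0 : 42.1 : 5.6

20.1 : 79.5 : 100.0 : 42.1 : 5.6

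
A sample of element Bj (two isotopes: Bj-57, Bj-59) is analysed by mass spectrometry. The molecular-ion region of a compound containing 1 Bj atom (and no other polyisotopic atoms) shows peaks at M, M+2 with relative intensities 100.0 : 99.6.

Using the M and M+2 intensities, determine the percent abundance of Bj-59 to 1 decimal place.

49.9%

Write p for the Bj-57 fraction. I(M+2)/I(M) = [C(1,1)·p^0·(1−p)] / p^1 = 1·(1−p)/p = 99.6/100.0 = 0.9960
(1−p)/p = 0.9960/1 = 0.9960  ⇒  p = 1/(1 + 0.9960) = 0.5010
Bj-57: 50.1%, Bj-59: 49.9%.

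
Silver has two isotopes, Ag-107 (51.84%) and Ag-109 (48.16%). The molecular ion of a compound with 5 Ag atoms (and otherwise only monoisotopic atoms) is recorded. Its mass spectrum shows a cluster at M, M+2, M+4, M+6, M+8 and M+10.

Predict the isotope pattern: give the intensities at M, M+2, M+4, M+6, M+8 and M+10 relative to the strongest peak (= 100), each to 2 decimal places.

Each Ag atom is independently Ag-107 (p = 0.5184) or Ag-109 (q = 0.4816); the cluster is the binomial expansion (p + q)^5.
P(M) = 0.5184^5 = 0.037439
P(M+2) = 5 × 0.5184^4 × 0.4816^1 = 0.173907
P(M+4) = 10 × 0.5184^3 × 0.4816^2 = 0.323123
P(M+6) = 10 × 0.5184^2 × 0.4816^3 = 0.300185
P(M+8) = 5 × 0.5184^1 × 0.4816^4 = 0.139438
P(M+10) = 0.4816^5 = 0.025908
The M+4 peak is largest (0.323123); scaling to 100 gives 11.59 : 53.82 : 100.00 : 92.90 : 43.15 : 8.02.

11.59 : 53.82 : 100.00 : 92.90 : 43.15 : 8.02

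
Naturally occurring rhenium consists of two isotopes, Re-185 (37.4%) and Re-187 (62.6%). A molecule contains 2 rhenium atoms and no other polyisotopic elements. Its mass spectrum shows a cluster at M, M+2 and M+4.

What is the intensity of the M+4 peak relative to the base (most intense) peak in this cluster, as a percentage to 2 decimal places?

83.69%

(0.374 + 0.626)^2 gives M 0.1399, M+2 0.4682, M+4 0.3919; the largest is M+2.
P(M+2) = C(2,1) × 0.374^1 × 0.626^1 = 2 × 0.3740 × 0.6260 = 0.468248 (base)
P(M+4) = C(2,2) × 0.374^0 × 0.626^2 = 1 × 1.0000 × 0.391876 = 0.391876
Relative intensity = 0.391876 / 0.468248 × 100 = 83.69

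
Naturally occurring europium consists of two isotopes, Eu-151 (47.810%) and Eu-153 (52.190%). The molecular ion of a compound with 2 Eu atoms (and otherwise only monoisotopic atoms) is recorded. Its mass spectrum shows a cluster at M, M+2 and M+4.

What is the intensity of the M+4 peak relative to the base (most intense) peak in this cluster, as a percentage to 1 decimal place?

(0.47810 + 0.52190)^2 gives M 0.2286, M+2 0.4990, M+4 0.2724; the largest is M+2.
P(M+2) = C(2,1) × 0.47810^1 × 0.52190^1 = 2 × 0.4781 × 0.5219 = 0.499041 (base)
P(M+4) = C(2,2) × 0.47810^0 × 0.52190^2 = 1 × 1.0000 × 0.27237961 = 0.272380
Relative intensity = 0.272380 / 0.499041 × 100 = 54.6

54.6%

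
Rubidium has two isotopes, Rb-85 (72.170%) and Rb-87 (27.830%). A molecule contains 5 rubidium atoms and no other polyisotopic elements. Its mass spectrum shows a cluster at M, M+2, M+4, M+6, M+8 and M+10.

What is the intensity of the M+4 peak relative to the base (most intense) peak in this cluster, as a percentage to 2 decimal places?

(0.72170 + 0.27830)^5 gives M 0.1958, M+2 0.3775, M+4 0.2911, M+6 0.1123, M+8 0.0216, M+10 0.0017; the largest is M+2.
P(M+2) = C(5,1) × 0.72170^4 × 0.27830^1 = 5 × 0.27128565 × 0.2783 = 0.377494 (base)
P(M+4) = C(5,2) × 0.72170^3 × 0.27830^2 = 10 × 0.37589809 × 0.07745089 = 0.291136
Relative intensity = 0.291136 / 0.377494 × 100 = 77.12

77.12%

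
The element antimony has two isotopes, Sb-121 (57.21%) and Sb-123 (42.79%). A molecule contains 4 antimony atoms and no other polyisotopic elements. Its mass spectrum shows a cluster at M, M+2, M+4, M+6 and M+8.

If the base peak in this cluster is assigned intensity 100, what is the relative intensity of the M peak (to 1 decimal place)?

Binomial terms of (0.5721 + 0.4279)^4: M 0.1071, M+2 0.3205, M+4 0.3596, M+6 0.1793, M+8 0.0335 → M+4 is the base peak.
P(M+4) = C(4,2) × 0.5721^2 × 0.4279^2 = 6 × 0.32729841 × 0.18309841 = 0.359567 (base)
P(M) = C(4,0) × 0.5721^4 × 0.4279^0 = 1 × 0.10712425 × 1.0000 = 0.107124
Relative intensity = 0.107124 / 0.359567 × 100 = 29.8

29.8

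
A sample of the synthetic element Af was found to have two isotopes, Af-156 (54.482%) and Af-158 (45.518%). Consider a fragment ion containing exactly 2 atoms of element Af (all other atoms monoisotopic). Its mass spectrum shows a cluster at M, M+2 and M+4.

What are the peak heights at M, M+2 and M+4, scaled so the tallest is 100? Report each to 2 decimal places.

59.85 : 100.00 : 41.77

Expanding (0.54482 + 0.45518)^2:
P(M) = 0.54482^2 = 0.296829
P(M+2) = 2 × 0.54482^1 × 0.45518^1 = 0.495982
P(M+4) = 0.45518^2 = 0.207189
The M+2 peak is largest (0.495982); scaling to 100 gives 59.85 : 100.00 : 41.77.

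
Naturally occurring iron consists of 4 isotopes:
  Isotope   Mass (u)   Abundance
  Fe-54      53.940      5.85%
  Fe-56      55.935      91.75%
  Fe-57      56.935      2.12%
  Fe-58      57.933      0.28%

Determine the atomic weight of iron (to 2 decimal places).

The abundance-weighted mean is 0.0585 × 53.940 + 0.9175 × 55.935 + 0.0212 × 56.935 + 0.0028 × 57.933
= 3.1555 + 51.3204 + 1.2070 + 0.1622 = 55.8451 u

55.85 u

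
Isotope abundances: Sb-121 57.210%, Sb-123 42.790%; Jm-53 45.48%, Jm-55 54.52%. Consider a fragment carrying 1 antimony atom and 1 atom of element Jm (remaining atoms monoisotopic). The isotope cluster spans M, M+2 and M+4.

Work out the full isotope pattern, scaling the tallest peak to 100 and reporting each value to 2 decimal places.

Antimony pattern (n=1): 0.5721 : 0.4279
Element Jm pattern (n=1): 0.4548 : 0.5452
Convolve the two distributions (both contribute in 2-u steps):
  M: 0.5721×0.4548 = 0.260191
  M+2: 0.5721×0.5452 + 0.4279×0.4548 = 0.506518
  M+4: 0.4279×0.5452 = 0.233291
Scale to base peak (0.506518) = 100: 51.37 : 100.00 : 46.06

51.37 : 100.00 : 46.06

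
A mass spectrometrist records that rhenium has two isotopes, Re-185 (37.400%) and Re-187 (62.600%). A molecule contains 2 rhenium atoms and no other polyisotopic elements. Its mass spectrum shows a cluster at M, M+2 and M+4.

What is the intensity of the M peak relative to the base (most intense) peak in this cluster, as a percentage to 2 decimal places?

29.87%

(0.37400 + 0.62600)^2 gives M 0.1399, M+2 0.4682, M+4 0.3919; the largest is M+2.
P(M+2) = C(2,1) × 0.37400^1 × 0.62600^1 = 2 × 0.3740 × 0.6260 = 0.468248 (base)
P(M) = C(2,0) × 0.37400^2 × 0.62600^0 = 1 × 0.139876 × 1.0000 = 0.139876
Relative intensity = 0.139876 / 0.468248 × 100 = 29.87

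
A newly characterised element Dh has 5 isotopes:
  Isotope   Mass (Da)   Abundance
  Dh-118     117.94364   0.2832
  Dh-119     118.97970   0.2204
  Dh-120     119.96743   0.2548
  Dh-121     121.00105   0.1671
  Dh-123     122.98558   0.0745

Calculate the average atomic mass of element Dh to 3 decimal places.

Ar = Σ fᵢ·mᵢ = 0.2832 × 117.94364 + 0.2204 × 118.97970 + 0.2548 × 119.96743 + 0.1671 × 121.00105 + 0.0745 × 122.98558
= 33.401639 + 26.223126 + 30.567701 + 20.219275 + 9.162426 = 119.574167 Da

119.574 Da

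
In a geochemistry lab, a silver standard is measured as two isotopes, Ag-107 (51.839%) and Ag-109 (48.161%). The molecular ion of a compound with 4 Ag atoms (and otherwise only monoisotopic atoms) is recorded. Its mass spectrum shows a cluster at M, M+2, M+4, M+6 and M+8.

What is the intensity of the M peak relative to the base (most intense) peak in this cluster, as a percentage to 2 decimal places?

19.31%

(0.51839 + 0.48161)^4 gives M 0.0722, M+2 0.2684, M+4 0.3740, M+6 0.2316, M+8 0.0538; the largest is M+4.
P(M+4) = C(4,2) × 0.51839^2 × 0.48161^2 = 6 × 0.26872819 × 0.23194819 = 0.373986 (base)
P(M) = C(4,0) × 0.51839^4 × 0.48161^0 = 1 × 0.07221484 × 1.0000 = 0.072215
Relative intensity = 0.072215 / 0.373986 × 100 = 19.31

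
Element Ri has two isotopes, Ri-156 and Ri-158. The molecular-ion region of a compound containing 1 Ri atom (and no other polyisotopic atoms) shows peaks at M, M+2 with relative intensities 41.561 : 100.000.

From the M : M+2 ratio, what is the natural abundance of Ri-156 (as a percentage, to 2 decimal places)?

Let p = fractional abundance of Ri-156. I(M+2)/I(M) = [C(1,1)·p^0·(1−p)] / p^1 = 1·(1−p)/p = 100.000/41.561 = 2.4061
(1−p)/p = 2.4061/1 = 2.4061  ⇒  p = 1/(1 + 2.4061) = 0.2936
Ri-156: 29.36%, Ri-158: 70.64%.

29.36%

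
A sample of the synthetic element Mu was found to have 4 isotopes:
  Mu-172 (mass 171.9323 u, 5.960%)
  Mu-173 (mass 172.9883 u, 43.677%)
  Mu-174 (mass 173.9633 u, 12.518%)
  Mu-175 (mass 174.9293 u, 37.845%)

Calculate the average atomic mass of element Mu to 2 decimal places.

The abundance-weighted mean is 0.05960 × 171.9323 + 0.43677 × 172.9883 + 0.12518 × 173.9633 + 0.37845 × 174.9293
= 10.24717 + 75.55610 + 21.77673 + 66.20199 = 173.78199 u

173.78 u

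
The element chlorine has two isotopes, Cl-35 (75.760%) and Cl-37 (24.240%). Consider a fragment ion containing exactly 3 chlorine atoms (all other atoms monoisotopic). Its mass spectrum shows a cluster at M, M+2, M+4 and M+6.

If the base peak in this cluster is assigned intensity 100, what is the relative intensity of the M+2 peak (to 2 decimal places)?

95.99

Term probabilities: M 0.4348, M+2 0.4174, M+4 0.1335, M+6 0.0142. Base peak = M.
P(M) = C(3,0) × 0.75760^3 × 0.24240^0 = 1 × 0.4348304 × 1.0000 = 0.434830 (base)
P(M+2) = C(3,1) × 0.75760^2 × 0.24240^1 = 3 × 0.57395776 × 0.2424 = 0.417382
Relative intensity = 0.417382 / 0.434830 × 100 = 95.99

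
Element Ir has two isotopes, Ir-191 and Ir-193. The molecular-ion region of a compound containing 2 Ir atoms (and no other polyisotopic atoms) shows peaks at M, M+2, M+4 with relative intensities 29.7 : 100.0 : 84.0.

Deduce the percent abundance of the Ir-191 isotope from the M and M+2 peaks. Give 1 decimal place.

Let p = fractional abundance of Ir-191. I(M+2)/I(M) = [C(2,1)·p^1·(1−p)] / p^2 = 2·(1−p)/p = 100.0/29.7 = 3.3670
(1−p)/p = 3.3670/2 = 1.6835  ⇒  p = 1/(1 + 1.6835) = 0.3726
Ir-191: 37.3%, Ir-193: 62.7%.

37.3%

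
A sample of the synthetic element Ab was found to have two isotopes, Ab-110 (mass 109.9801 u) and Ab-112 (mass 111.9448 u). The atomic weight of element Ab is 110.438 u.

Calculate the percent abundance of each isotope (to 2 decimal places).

Ab-110: 76.69%, Ab-112: 23.31%

With x = fraction of Ab-110 (so Ab-112 is 1 − x):
109.9801·x + 111.9448·(1 − x) = 110.438
(109.9801 − 111.9448)·x = 110.438 − 111.9448
x = -1.5068 / -1.9647 = 0.76694 → 76.69% Ab-110, 23.31% Ab-112.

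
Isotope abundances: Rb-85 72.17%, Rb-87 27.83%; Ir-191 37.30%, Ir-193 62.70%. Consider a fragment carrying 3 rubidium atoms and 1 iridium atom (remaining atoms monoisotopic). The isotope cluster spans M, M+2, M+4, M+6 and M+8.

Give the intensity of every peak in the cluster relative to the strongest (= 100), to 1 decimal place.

Rubidium pattern (n=3): 0.37589809 : 0.43485841 : 0.16768892 : 0.02155458
Iridium pattern (n=1): 0.3730 : 0.6270
Convolve the two distributions (both contribute in 2-u steps):
  M: 0.37589809×0.3730 = 0.140210
  M+2: 0.37589809×0.6270 + 0.43485841×0.3730 = 0.397890
  M+4: 0.43485841×0.6270 + 0.16768892×0.3730 = 0.335204
  M+6: 0.16768892×0.6270 + 0.02155458×0.3730 = 0.113181
  M+8: 0.02155458×0.6270 = 0.013515
Scale to base peak (0.397890) = 100: 35.2 : 100.0 : 84.2 : 28.4 : 3.4

35.2 : 100.0 : 84.2 : 28.4 : 3.4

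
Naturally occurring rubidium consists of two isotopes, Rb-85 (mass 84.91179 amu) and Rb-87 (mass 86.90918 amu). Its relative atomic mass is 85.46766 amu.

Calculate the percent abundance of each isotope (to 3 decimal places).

Rb-85: 72.170%, Rb-87: 27.830%

Let x be the fractional abundance of Rb-85; then Rb-87 has abundance 1 − x.
84.91179·x + 86.90918·(1 − x) = 85.46766
(84.91179 − 86.90918)·x = 85.46766 − 86.90918
x = -1.44152 / -1.99739 = 0.72170 → 72.170% Rb-85, 27.830% Rb-87.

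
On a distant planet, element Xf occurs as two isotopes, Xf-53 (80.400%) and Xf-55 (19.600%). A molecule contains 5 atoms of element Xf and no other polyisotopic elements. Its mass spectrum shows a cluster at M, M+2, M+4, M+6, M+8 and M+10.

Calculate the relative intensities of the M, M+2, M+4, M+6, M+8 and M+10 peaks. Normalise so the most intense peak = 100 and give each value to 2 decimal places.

Expanding (0.80400 + 0.19600)^5:
P(M) = 0.80400^5 = 0.335954
P(M+2) = 5 × 0.80400^4 × 0.19600^1 = 0.409497
P(M+4) = 10 × 0.80400^3 × 0.19600^2 = 0.199655
P(M+6) = 10 × 0.80400^2 × 0.19600^3 = 0.048672
P(M+8) = 5 × 0.80400^1 × 0.19600^4 = 0.005933
P(M+10) = 0.19600^5 = 0.000289
The M+2 peak is largest (0.409497); scaling to 100 gives 82.04 : 100.00 : 48.76 : 11.89 : 1.45 : 0.07.

82.04 : 100.00 : 48.76 : 11.89 : 1.45 : 0.07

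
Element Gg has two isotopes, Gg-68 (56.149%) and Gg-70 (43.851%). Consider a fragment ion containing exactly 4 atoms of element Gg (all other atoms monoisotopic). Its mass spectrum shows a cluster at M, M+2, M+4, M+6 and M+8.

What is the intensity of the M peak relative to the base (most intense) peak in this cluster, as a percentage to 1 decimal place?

Term probabilities: M 0.0994, M+2 0.3105, M+4 0.3637, M+6 0.1894, M+8 0.0370. Base peak = M+4.
P(M+4) = C(4,2) × 0.56149^2 × 0.43851^2 = 6 × 0.31527102 × 0.19229102 = 0.363743 (base)
P(M) = C(4,0) × 0.56149^4 × 0.43851^0 = 1 × 0.09939582 × 1.0000 = 0.099396
Relative intensity = 0.099396 / 0.363743 × 100 = 27.3

27.3%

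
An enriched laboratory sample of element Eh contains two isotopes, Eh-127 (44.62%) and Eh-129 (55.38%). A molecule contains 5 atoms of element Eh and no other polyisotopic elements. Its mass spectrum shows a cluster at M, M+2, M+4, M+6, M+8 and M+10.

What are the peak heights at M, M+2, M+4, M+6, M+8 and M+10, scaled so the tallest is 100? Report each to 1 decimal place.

5.2 : 32.5 : 80.6 : 100.0 : 62.1 : 15.4

Each Eh atom is independently Eh-127 (p = 0.4462) or Eh-129 (q = 0.5538); the cluster is the binomial expansion (p + q)^5.
P(M) = 0.4462^5 = 0.017687
P(M+2) = 5 × 0.4462^4 × 0.5538^1 = 0.109759
P(M+4) = 10 × 0.4462^3 × 0.5538^2 = 0.272455
P(M+6) = 10 × 0.4462^2 × 0.5538^3 = 0.338157
P(M+8) = 5 × 0.4462^1 × 0.5538^4 = 0.209851
P(M+10) = 0.5538^5 = 0.052091
The M+6 peak is largest (0.338157); scaling to 100 gives 5.2 : 32.5 : 80.6 : 100.0 : 62.1 : 15.4.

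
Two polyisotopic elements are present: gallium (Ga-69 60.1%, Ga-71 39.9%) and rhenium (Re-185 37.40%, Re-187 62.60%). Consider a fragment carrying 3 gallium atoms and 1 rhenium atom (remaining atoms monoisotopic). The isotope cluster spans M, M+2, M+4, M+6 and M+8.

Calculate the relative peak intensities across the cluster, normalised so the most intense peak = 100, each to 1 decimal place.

21.5 : 78.7 : 100.0 : 53.8 : 10.5

Gallium pattern (n=3): 0.2170818 : 0.4323576 : 0.2870394 : 0.0635212
Rhenium pattern (n=1): 0.3740 : 0.6260
Convolve the two distributions (both contribute in 2-u steps):
  M: 0.2170818×0.3740 = 0.081189
  M+2: 0.2170818×0.6260 + 0.4323576×0.3740 = 0.297595
  M+4: 0.4323576×0.6260 + 0.2870394×0.3740 = 0.378009
  M+6: 0.2870394×0.6260 + 0.0635212×0.3740 = 0.203444
  M+8: 0.0635212×0.6260 = 0.039764
Scale to base peak (0.378009) = 100: 21.5 : 78.7 : 100.0 : 53.8 : 10.5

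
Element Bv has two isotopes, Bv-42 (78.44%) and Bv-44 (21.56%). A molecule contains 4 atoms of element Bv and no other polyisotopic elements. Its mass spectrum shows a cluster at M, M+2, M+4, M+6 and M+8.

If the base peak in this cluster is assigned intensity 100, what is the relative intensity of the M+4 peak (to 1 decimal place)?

41.2

(0.7844 + 0.2156)^4 gives M 0.3786, M+2 0.4162, M+4 0.1716, M+6 0.0314, M+8 0.0022; the largest is M+2.
P(M+2) = C(4,1) × 0.7844^3 × 0.2156^1 = 4 × 0.48262827 × 0.2156 = 0.416219 (base)
P(M+4) = C(4,2) × 0.7844^2 × 0.2156^2 = 6 × 0.61528336 × 0.04648336 = 0.171603
Relative intensity = 0.171603 / 0.416219 × 100 = 41.2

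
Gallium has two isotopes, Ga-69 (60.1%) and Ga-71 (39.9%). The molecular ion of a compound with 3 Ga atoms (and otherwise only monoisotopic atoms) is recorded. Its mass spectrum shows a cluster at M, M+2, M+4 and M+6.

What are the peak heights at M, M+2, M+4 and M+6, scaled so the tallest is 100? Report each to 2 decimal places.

The 3 Ga atoms are independent, so intensities follow the terms of (0.601 + 0.399)^3.
P(M) = 0.601^3 = 0.217082
P(M+2) = 3 × 0.601^2 × 0.399^1 = 0.432358
P(M+4) = 3 × 0.601^1 × 0.399^2 = 0.287039
P(M+6) = 0.399^3 = 0.063521
The M+2 peak is largest (0.432358); scaling to 100 gives 50.21 : 100.00 : 66.39 : 14.69.

50.21 : 100.00 : 66.39 : 14.69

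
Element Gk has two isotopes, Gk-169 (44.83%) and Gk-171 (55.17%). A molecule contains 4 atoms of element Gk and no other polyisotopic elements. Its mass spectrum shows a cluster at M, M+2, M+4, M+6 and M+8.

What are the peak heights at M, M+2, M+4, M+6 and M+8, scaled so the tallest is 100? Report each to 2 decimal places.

Expanding (0.4483 + 0.5517)^4:
P(M) = 0.4483^4 = 0.040390
P(M+2) = 4 × 0.4483^3 × 0.5517^1 = 0.198824
P(M+4) = 6 × 0.4483^2 × 0.5517^2 = 0.367024
P(M+6) = 4 × 0.4483^1 × 0.5517^3 = 0.301119
P(M+8) = 0.5517^4 = 0.092643
The M+4 peak is largest (0.367024); scaling to 100 gives 11.00 : 54.17 : 100.00 : 82.04 : 25.24.

11.00 : 54.17 : 100.00 : 82.04 : 25.24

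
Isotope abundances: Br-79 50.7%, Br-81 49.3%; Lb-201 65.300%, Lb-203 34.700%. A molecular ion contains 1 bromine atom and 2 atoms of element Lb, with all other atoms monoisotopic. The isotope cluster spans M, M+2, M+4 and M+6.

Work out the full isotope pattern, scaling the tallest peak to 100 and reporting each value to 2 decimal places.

49.14 : 100.00 : 64.65 : 13.49

Bromine pattern (n=1): 0.5070 : 0.4930
Element Lb pattern (n=2): 0.426409 : 0.453182 : 0.120409
Convolve the two distributions (both contribute in 2-u steps):
  M: 0.5070×0.426409 = 0.216189
  M+2: 0.5070×0.453182 + 0.4930×0.426409 = 0.439983
  M+4: 0.5070×0.120409 + 0.4930×0.453182 = 0.284466
  M+6: 0.4930×0.120409 = 0.059362
Scale to base peak (0.439983) = 100: 49.14 : 100.00 : 64.65 : 13.49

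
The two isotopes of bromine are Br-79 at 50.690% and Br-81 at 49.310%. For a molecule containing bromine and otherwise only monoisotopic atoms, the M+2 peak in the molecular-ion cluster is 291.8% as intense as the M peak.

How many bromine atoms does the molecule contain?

3

The M+2/M ratio from n Br atoms is n · q/p = n · 0.49310/0.50690.
n = 2.918 × 0.50690/0.49310 = 3.00 ≈ 3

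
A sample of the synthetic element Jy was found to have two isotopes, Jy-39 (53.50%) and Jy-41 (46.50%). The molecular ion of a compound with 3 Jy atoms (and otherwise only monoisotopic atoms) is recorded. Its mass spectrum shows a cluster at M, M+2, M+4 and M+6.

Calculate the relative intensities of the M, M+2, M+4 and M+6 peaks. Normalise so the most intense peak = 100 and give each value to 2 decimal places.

38.35 : 100.00 : 86.92 : 25.18

Expanding (0.5350 + 0.4650)^3:
P(M) = 0.5350^3 = 0.153130
P(M+2) = 3 × 0.5350^2 × 0.4650^1 = 0.399284
P(M+4) = 3 × 0.5350^1 × 0.4650^2 = 0.347041
P(M+6) = 0.4650^3 = 0.100545
The M+2 peak is largest (0.399284); scaling to 100 gives 38.35 : 100.00 : 86.92 : 25.18.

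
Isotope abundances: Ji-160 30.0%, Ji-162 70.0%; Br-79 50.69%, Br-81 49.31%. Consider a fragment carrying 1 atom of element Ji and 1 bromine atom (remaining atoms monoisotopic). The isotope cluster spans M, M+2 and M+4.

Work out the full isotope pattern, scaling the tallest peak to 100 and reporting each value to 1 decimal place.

Element Ji pattern (n=1): 0.3000 : 0.7000
Bromine pattern (n=1): 0.5069 : 0.4931
Convolve the two distributions (both contribute in 2-u steps):
  M: 0.3000×0.5069 = 0.152070
  M+2: 0.3000×0.4931 + 0.7000×0.5069 = 0.502760
  M+4: 0.7000×0.4931 = 0.345170
Scale to base peak (0.502760) = 100: 30.2 : 100.0 : 68.7

30.2 : 100.0 : 68.7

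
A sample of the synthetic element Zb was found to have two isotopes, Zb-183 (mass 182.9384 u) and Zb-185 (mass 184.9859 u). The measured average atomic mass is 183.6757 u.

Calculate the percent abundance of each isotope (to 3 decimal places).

Zb-183: 63.990%, Zb-185: 36.010%

Writing the weighted mean with unknown fraction x of Zb-183:
182.9384·x + 184.9859·(1 − x) = 183.6757
(182.9384 − 184.9859)·x = 183.6757 − 184.9859
x = -1.3102 / -2.0475 = 0.63990 → 63.990% Zb-183, 36.010% Zb-185.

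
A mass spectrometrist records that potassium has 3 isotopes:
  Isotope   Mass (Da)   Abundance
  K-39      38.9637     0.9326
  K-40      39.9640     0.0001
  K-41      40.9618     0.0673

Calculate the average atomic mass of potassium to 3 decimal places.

The abundance-weighted mean is 0.9326 × 38.9637 + 0.0001 × 39.9640 + 0.0673 × 40.9618
= 36.33755 + 0.00400 + 2.75673 = 39.09828 Da

39.098 Da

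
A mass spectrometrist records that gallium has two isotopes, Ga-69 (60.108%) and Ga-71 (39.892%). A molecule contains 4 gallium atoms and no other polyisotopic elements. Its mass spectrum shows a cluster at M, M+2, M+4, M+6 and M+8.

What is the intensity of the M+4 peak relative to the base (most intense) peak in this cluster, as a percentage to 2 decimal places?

(0.60108 + 0.39892)^4 gives M 0.1305, M+2 0.3465, M+4 0.3450, M+6 0.1526, M+8 0.0253; the largest is M+2.
P(M+2) = C(4,1) × 0.60108^3 × 0.39892^1 = 4 × 0.2171685 × 0.39892 = 0.346531 (base)
P(M+4) = C(4,2) × 0.60108^2 × 0.39892^2 = 6 × 0.36129717 × 0.15913717 = 0.344975
Relative intensity = 0.344975 / 0.346531 × 100 = 99.55

99.55%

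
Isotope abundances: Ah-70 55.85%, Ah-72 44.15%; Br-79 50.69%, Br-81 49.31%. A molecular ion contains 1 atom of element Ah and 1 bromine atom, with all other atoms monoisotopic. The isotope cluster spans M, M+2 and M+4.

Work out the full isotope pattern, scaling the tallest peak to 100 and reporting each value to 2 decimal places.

56.71 : 100.00 : 43.61

Element Ah pattern (n=1): 0.5585 : 0.4415
Bromine pattern (n=1): 0.5069 : 0.4931
Convolve the two distributions (both contribute in 2-u steps):
  M: 0.5585×0.5069 = 0.283104
  M+2: 0.5585×0.4931 + 0.4415×0.5069 = 0.499193
  M+4: 0.4415×0.4931 = 0.217704
Scale to base peak (0.499193) = 100: 56.71 : 100.00 : 43.61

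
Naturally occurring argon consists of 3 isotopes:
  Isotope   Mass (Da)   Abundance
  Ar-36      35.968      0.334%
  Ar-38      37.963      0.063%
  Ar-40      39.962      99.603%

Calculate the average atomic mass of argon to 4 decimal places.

The abundance-weighted mean is 0.00334 × 35.968 + 0.00063 × 37.963 + 0.99603 × 39.962
= 0.12013 + 0.02392 + 39.80335 = 39.94740 Da

39.9474 Da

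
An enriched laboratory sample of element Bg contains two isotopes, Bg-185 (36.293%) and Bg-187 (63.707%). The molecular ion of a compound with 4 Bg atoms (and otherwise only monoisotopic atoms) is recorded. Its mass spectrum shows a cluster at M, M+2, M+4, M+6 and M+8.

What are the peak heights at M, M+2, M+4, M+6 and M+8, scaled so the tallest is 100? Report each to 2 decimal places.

4.62 : 32.45 : 85.45 : 100.00 : 43.88

The 4 Bg atoms are independent, so intensities follow the terms of (0.36293 + 0.63707)^4.
P(M) = 0.36293^4 = 0.017350
P(M+2) = 4 × 0.36293^3 × 0.63707^1 = 0.121819
P(M+4) = 6 × 0.36293^2 × 0.63707^2 = 0.320753
P(M+6) = 4 × 0.36293^1 × 0.63707^3 = 0.375357
P(M+8) = 0.63707^4 = 0.164721
The M+6 peak is largest (0.375357); scaling to 100 gives 4.62 : 32.45 : 85.45 : 100.00 : 43.88.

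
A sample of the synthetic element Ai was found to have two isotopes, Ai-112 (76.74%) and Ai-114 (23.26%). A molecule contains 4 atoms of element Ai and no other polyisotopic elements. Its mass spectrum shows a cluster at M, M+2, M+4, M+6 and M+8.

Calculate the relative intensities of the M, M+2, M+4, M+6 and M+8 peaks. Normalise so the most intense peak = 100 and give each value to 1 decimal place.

82.5 : 100.0 : 45.5 : 9.2 : 0.7

The 4 Ai atoms are independent, so intensities follow the terms of (0.7674 + 0.2326)^4.
P(M) = 0.7674^4 = 0.346806
P(M+2) = 4 × 0.7674^3 × 0.2326^1 = 0.420470
P(M+4) = 6 × 0.7674^2 × 0.2326^2 = 0.191168
P(M+6) = 4 × 0.7674^1 × 0.2326^3 = 0.038629
P(M+8) = 0.2326^4 = 0.002927
The M+2 peak is largest (0.420470); scaling to 100 gives 82.5 : 100.0 : 45.5 : 9.2 : 0.7.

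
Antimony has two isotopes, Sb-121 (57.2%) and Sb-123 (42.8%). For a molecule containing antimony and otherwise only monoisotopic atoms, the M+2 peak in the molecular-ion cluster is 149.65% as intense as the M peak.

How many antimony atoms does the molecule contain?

The M+2/M ratio from n Sb atoms is n · q/p = n · 0.428/0.572.
n = 1.4965 × 0.572/0.428 = 2.00 ≈ 2

2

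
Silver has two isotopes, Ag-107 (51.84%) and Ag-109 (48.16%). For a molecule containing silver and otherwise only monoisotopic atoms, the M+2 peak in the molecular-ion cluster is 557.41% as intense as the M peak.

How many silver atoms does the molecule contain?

6

With n Ag atoms, P(M+2)/P(M) = C(n,1)·p^(n−1)q / p^n = n·q/p = n · 0.4816/0.5184.
n = 5.5741 × 0.5184/0.4816 = 6.00 ≈ 6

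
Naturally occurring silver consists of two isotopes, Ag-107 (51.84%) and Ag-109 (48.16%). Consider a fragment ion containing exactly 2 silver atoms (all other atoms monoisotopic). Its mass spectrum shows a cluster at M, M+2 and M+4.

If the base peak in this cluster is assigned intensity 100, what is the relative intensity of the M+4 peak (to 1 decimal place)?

Term probabilities: M 0.2687, M+2 0.4993, M+4 0.2319. Base peak = M+2.
P(M+2) = C(2,1) × 0.5184^1 × 0.4816^1 = 2 × 0.5184 × 0.4816 = 0.499323 (base)
P(M+4) = C(2,2) × 0.5184^0 × 0.4816^2 = 1 × 1.0000 × 0.23193856 = 0.231939
Relative intensity = 0.231939 / 0.499323 × 100 = 46.5

46.5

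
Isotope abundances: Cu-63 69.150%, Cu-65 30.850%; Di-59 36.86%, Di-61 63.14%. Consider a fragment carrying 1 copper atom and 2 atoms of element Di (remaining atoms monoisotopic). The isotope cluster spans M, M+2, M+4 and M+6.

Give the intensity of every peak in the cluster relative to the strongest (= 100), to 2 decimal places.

22.41 : 86.77 : 100.00 : 29.33

Copper pattern (n=1): 0.6915 : 0.3085
Element Di pattern (n=2): 0.13586596 : 0.46546808 : 0.39866596
Convolve the two distributions (both contribute in 2-u steps):
  M: 0.6915×0.13586596 = 0.093951
  M+2: 0.6915×0.46546808 + 0.3085×0.13586596 = 0.363786
  M+4: 0.6915×0.39866596 + 0.3085×0.46546808 = 0.419274
  M+6: 0.3085×0.39866596 = 0.122988
Scale to base peak (0.419274) = 100: 22.41 : 86.77 : 100.00 : 29.33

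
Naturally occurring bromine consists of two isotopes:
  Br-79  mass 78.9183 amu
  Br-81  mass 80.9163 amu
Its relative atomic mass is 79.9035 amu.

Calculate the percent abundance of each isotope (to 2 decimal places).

Writing the weighted mean with unknown fraction x of Br-79:
78.9183·x + 80.9163·(1 − x) = 79.9035
(78.9183 − 80.9163)·x = 79.9035 − 80.9163
x = -1.0128 / -1.9980 = 0.50691 → 50.69% Br-79, 49.31% Br-81.

Br-79: 50.69%, Br-81: 49.31%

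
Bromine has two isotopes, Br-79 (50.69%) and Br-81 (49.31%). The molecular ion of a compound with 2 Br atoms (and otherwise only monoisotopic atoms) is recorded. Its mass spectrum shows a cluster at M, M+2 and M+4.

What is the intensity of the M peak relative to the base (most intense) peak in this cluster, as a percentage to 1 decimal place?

51.4%

Term probabilities: M 0.2569, M+2 0.4999, M+4 0.2431. Base peak = M+2.
P(M+2) = C(2,1) × 0.5069^1 × 0.4931^1 = 2 × 0.5069 × 0.4931 = 0.499905 (base)
P(M) = C(2,0) × 0.5069^2 × 0.4931^0 = 1 × 0.25694761 × 1.0000 = 0.256948
Relative intensity = 0.256948 / 0.499905 × 100 = 51.4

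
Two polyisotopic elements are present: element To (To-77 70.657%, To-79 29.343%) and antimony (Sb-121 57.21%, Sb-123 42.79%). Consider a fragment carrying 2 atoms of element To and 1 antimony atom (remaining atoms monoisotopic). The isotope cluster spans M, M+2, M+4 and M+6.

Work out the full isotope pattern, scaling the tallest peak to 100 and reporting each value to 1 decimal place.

Element To pattern (n=2): 0.49924116 : 0.41465767 : 0.08610116
Antimony pattern (n=1): 0.5721 : 0.4279
Convolve the two distributions (both contribute in 2-u steps):
  M: 0.49924116×0.5721 = 0.285616
  M+2: 0.49924116×0.4279 + 0.41465767×0.5721 = 0.450851
  M+4: 0.41465767×0.4279 + 0.08610116×0.5721 = 0.226690
  M+6: 0.08610116×0.4279 = 0.036843
Scale to base peak (0.450851) = 100: 63.4 : 100.0 : 50.3 : 8.2

63.4 : 100.0 : 50.3 : 8.2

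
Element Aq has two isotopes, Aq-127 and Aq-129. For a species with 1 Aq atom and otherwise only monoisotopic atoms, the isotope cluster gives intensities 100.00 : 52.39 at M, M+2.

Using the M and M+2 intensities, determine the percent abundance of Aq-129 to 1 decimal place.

Let p = fractional abundance of Aq-127. I(M+2)/I(M) = [C(1,1)·p^0·(1−p)] / p^1 = 1·(1−p)/p = 52.39/100.00 = 0.5239
(1−p)/p = 0.5239/1 = 0.5239  ⇒  p = 1/(1 + 0.5239) = 0.6562
Aq-127: 65.6%, Aq-129: 34.4%.

34.4%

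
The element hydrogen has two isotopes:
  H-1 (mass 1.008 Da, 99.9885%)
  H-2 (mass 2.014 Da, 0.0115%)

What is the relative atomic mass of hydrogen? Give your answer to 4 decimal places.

Ar = Σ fᵢ·mᵢ = 0.999885 × 1.008 + 0.000115 × 2.014
= 1.00788 + 0.00023 = 1.00811 Da

1.0081 Da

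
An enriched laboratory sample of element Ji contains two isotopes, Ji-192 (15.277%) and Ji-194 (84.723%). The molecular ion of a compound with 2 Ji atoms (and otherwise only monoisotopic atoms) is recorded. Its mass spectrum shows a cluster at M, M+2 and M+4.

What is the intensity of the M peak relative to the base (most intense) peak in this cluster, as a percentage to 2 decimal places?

3.25%

Binomial terms of (0.15277 + 0.84723)^2: M 0.0233, M+2 0.2589, M+4 0.7178 → M+4 is the base peak.
P(M+4) = C(2,2) × 0.15277^0 × 0.84723^2 = 1 × 1.0000 × 0.71779867 = 0.717799 (base)
P(M) = C(2,0) × 0.15277^2 × 0.84723^0 = 1 × 0.02333867 × 1.0000 = 0.023339
Relative intensity = 0.023339 / 0.717799 × 100 = 3.25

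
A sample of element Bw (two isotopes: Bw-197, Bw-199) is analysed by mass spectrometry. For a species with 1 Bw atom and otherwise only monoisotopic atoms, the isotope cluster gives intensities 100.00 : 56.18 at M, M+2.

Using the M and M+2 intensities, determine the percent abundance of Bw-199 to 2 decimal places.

Write p for the Bw-197 fraction. I(M+2)/I(M) = [C(1,1)·p^0·(1−p)] / p^1 = 1·(1−p)/p = 56.18/100.00 = 0.5618
(1−p)/p = 0.5618/1 = 0.5618  ⇒  p = 1/(1 + 0.5618) = 0.6403
Bw-197: 64.03%, Bw-199: 35.97%.

35.97%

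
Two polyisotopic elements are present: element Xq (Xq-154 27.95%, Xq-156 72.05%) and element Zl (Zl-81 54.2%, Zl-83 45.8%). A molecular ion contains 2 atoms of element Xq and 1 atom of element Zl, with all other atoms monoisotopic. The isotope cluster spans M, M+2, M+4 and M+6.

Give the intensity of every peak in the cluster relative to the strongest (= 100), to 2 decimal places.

9.09 : 54.54 : 100.00 : 51.04

Element Xq pattern (n=2): 0.07812025 : 0.4027595 : 0.51912025
Element Zl pattern (n=1): 0.5420 : 0.4580
Convolve the two distributions (both contribute in 2-u steps):
  M: 0.07812025×0.5420 = 0.042341
  M+2: 0.07812025×0.4580 + 0.4027595×0.5420 = 0.254075
  M+4: 0.4027595×0.4580 + 0.51912025×0.5420 = 0.465827
  M+6: 0.51912025×0.4580 = 0.237757
Scale to base peak (0.465827) = 100: 9.09 : 54.54 : 100.00 : 51.04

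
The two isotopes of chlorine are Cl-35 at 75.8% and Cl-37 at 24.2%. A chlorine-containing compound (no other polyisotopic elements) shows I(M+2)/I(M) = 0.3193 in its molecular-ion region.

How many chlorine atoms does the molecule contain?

With n Cl atoms, P(M+2)/P(M) = C(n,1)·p^(n−1)q / p^n = n·q/p = n · 0.242/0.758.
n = 0.3193 × 0.758/0.242 = 1.00 ≈ 1

1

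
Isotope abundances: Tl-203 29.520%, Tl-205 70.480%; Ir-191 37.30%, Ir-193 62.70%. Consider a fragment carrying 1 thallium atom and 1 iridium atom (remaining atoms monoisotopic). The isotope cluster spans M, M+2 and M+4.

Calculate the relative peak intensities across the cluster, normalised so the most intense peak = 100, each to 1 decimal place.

Thallium pattern (n=1): 0.2952 : 0.7048
Iridium pattern (n=1): 0.3730 : 0.6270
Convolve the two distributions (both contribute in 2-u steps):
  M: 0.2952×0.3730 = 0.110110
  M+2: 0.2952×0.6270 + 0.7048×0.3730 = 0.447981
  M+4: 0.7048×0.6270 = 0.441910
Scale to base peak (0.447981) = 100: 24.6 : 100.0 : 98.6

24.6 : 100.0 : 98.6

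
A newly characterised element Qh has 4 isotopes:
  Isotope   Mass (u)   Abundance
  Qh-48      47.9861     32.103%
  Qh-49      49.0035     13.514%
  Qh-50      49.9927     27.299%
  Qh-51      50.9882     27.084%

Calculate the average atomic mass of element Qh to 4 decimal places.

49.4845 u

The abundance-weighted mean is 0.32103 × 47.9861 + 0.13514 × 49.0035 + 0.27299 × 49.9927 + 0.27084 × 50.9882
= 15.40498 + 6.62233 + 13.64751 + 13.80964 = 49.48446 u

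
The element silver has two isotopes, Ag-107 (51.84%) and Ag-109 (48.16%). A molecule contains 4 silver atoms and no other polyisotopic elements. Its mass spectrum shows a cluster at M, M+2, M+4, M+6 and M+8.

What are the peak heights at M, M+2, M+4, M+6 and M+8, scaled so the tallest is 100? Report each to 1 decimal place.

19.3 : 71.8 : 100.0 : 61.9 : 14.4

Expanding (0.5184 + 0.4816)^4:
P(M) = 0.5184^4 = 0.072220
P(M+2) = 4 × 0.5184^3 × 0.4816^1 = 0.268375
P(M+4) = 6 × 0.5184^2 × 0.4816^2 = 0.373985
P(M+6) = 4 × 0.5184^1 × 0.4816^3 = 0.231624
P(M+8) = 0.4816^4 = 0.053795
The M+4 peak is largest (0.373985); scaling to 100 gives 19.3 : 71.8 : 100.0 : 61.9 : 14.4.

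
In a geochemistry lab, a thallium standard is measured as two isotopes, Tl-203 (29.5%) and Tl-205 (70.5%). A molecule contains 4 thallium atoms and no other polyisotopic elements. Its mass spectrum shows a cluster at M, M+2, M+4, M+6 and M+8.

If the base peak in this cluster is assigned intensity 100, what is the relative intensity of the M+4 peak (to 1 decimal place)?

Binomial terms of (0.295 + 0.705)^4: M 0.0076, M+2 0.0724, M+4 0.2595, M+6 0.4135, M+8 0.2470 → M+6 is the base peak.
P(M+6) = C(4,3) × 0.295^1 × 0.705^3 = 4 × 0.2950 × 0.35040263 = 0.413475 (base)
P(M+4) = C(4,2) × 0.295^2 × 0.705^2 = 6 × 0.087025 × 0.497025 = 0.259522
Relative intensity = 0.259522 / 0.413475 × 100 = 62.8

62.8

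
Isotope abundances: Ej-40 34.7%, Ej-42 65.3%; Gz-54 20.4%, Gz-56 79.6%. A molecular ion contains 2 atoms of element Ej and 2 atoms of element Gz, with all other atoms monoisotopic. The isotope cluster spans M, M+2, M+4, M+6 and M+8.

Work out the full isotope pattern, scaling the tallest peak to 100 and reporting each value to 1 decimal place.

1.2 : 13.6 : 56.7 : 100.0 : 63.5

Element Ej pattern (n=2): 0.120409 : 0.453182 : 0.426409
Element Gz pattern (n=2): 0.041616 : 0.324768 : 0.633616
Convolve the two distributions (both contribute in 2-u steps):
  M: 0.120409×0.041616 = 0.005011
  M+2: 0.120409×0.324768 + 0.453182×0.041616 = 0.057965
  M+4: 0.120409×0.633616 + 0.453182×0.324768 + 0.426409×0.041616 = 0.241218
  M+6: 0.453182×0.633616 + 0.426409×0.324768 = 0.425627
  M+8: 0.426409×0.633616 = 0.270180
Scale to base peak (0.425627) = 100: 1.2 : 13.6 : 56.7 : 100.0 : 63.5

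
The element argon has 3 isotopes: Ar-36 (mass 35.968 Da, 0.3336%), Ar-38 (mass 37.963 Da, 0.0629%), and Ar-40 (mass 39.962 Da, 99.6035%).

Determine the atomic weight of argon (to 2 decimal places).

39.95 Da

Average mass = Σ (abundance × isotope mass) = 0.003336 × 35.968 + 0.000629 × 37.963 + 0.996035 × 39.962
= 0.1200 + 0.0239 + 39.8036 = 39.9475 Da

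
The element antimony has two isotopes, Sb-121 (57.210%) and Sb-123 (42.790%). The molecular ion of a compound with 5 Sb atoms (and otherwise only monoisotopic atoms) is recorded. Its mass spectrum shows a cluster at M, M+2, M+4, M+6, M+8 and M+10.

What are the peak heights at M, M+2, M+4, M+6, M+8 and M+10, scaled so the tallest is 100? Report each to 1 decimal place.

17.9 : 66.8 : 100.0 : 74.8 : 28.0 : 4.2

The 5 Sb atoms are independent, so intensities follow the terms of (0.57210 + 0.42790)^5.
P(M) = 0.57210^5 = 0.061286
P(M+2) = 5 × 0.57210^4 × 0.42790^1 = 0.229192
P(M+4) = 10 × 0.57210^3 × 0.42790^2 = 0.342847
P(M+6) = 10 × 0.57210^2 × 0.42790^3 = 0.256431
P(M+8) = 5 × 0.57210^1 × 0.42790^4 = 0.095898
P(M+10) = 0.42790^5 = 0.014345
The M+4 peak is largest (0.342847); scaling to 100 gives 17.9 : 66.8 : 100.0 : 74.8 : 28.0 : 4.2.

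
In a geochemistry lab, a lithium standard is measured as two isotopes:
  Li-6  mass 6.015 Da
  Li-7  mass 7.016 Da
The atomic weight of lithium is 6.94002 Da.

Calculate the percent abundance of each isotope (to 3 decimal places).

With x = fraction of Li-6 (so Li-7 is 1 − x):
6.015·x + 7.016·(1 − x) = 6.94002
(6.015 − 7.016)·x = 6.94002 − 7.016
x = -0.07598 / -1.001 = 0.07590 → 7.590% Li-6, 92.410% Li-7.

Li-6: 7.590%, Li-7: 92.410%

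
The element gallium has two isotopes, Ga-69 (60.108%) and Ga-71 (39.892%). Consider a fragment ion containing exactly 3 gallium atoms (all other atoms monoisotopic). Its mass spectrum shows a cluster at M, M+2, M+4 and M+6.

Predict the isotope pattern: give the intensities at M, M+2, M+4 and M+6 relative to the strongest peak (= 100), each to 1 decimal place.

50.2 : 100.0 : 66.4 : 14.7

Expanding (0.60108 + 0.39892)^3:
P(M) = 0.60108^3 = 0.217169
P(M+2) = 3 × 0.60108^2 × 0.39892^1 = 0.432386
P(M+4) = 3 × 0.60108^1 × 0.39892^2 = 0.286963
P(M+6) = 0.39892^3 = 0.063483
The M+2 peak is largest (0.432386); scaling to 100 gives 50.2 : 100.0 : 66.4 : 14.7.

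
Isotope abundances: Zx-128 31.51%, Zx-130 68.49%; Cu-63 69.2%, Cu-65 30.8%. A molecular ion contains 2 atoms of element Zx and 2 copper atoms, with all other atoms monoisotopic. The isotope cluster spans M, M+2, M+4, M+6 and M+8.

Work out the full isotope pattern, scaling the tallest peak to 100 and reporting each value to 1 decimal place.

11.4 : 59.6 : 100.0 : 57.6 : 10.6

Element Zx pattern (n=2): 0.09928801 : 0.43162398 : 0.46908801
Copper pattern (n=2): 0.478864 : 0.426272 : 0.094864
Convolve the two distributions (both contribute in 2-u steps):
  M: 0.09928801×0.478864 = 0.047545
  M+2: 0.09928801×0.426272 + 0.43162398×0.478864 = 0.249013
  M+4: 0.09928801×0.094864 + 0.43162398×0.426272 + 0.46908801×0.478864 = 0.418037
  M+6: 0.43162398×0.094864 + 0.46908801×0.426272 = 0.240905
  M+8: 0.46908801×0.094864 = 0.044500
Scale to base peak (0.418037) = 100: 11.4 : 59.6 : 100.0 : 57.6 : 10.6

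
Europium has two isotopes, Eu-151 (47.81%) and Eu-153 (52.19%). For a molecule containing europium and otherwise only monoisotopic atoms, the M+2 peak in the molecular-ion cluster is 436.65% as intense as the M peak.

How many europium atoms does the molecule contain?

4

The M+2/M ratio from n Eu atoms is n · q/p = n · 0.5219/0.4781.
n = 4.3665 × 0.4781/0.5219 = 4.00 ≈ 4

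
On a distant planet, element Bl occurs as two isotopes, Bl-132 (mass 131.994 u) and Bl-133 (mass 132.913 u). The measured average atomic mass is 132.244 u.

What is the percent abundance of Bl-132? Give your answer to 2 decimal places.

Let x be the fractional abundance of Bl-132; then Bl-133 has abundance 1 − x.
131.994·x + 132.913·(1 − x) = 132.244
(131.994 − 132.913)·x = 132.244 − 132.913
x = -0.669 / -0.919 = 0.72797 → 72.80% Bl-132, 27.20% Bl-133.

72.80%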